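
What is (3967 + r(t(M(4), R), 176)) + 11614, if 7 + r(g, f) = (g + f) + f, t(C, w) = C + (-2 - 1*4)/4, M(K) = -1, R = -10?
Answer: 31847/2 ≈ 15924.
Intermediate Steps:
t(C, w) = -3/2 + C (t(C, w) = C + (-2 - 4)*(1/4) = C - 6*1/4 = C - 3/2 = -3/2 + C)
r(g, f) = -7 + g + 2*f (r(g, f) = -7 + ((g + f) + f) = -7 + ((f + g) + f) = -7 + (g + 2*f) = -7 + g + 2*f)
(3967 + r(t(M(4), R), 176)) + 11614 = (3967 + (-7 + (-3/2 - 1) + 2*176)) + 11614 = (3967 + (-7 - 5/2 + 352)) + 11614 = (3967 + 685/2) + 11614 = 8619/2 + 11614 = 31847/2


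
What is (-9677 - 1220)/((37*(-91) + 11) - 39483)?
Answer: 10897/42839 ≈ 0.25437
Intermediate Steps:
(-9677 - 1220)/((37*(-91) + 11) - 39483) = -10897/((-3367 + 11) - 39483) = -10897/(-3356 - 39483) = -10897/(-42839) = -10897*(-1/42839) = 10897/42839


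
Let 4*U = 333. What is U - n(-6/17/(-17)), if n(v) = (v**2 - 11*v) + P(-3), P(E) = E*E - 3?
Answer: 25884141/334084 ≈ 77.478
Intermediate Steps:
P(E) = -3 + E**2 (P(E) = E**2 - 3 = -3 + E**2)
U = 333/4 (U = (1/4)*333 = 333/4 ≈ 83.250)
n(v) = 6 + v**2 - 11*v (n(v) = (v**2 - 11*v) + (-3 + (-3)**2) = (v**2 - 11*v) + (-3 + 9) = (v**2 - 11*v) + 6 = 6 + v**2 - 11*v)
U - n(-6/17/(-17)) = 333/4 - (6 + (-6/17/(-17))**2 - 11*(-6/17)/(-17)) = 333/4 - (6 + (-6*1/17*(-1/17))**2 - 11*(-6*1/17)*(-1)/17) = 333/4 - (6 + (-6/17*(-1/17))**2 - (-66)*(-1)/(17*17)) = 333/4 - (6 + (6/289)**2 - 11*6/289) = 333/4 - (6 + 36/83521 - 66/289) = 333/4 - 1*482088/83521 = 333/4 - 482088/83521 = 25884141/334084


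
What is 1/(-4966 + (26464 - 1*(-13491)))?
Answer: 1/34989 ≈ 2.8580e-5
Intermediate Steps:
1/(-4966 + (26464 - 1*(-13491))) = 1/(-4966 + (26464 + 13491)) = 1/(-4966 + 39955) = 1/34989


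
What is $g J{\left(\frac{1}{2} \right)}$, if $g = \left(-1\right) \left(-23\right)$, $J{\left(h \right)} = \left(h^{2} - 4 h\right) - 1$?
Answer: $- \frac{253}{4} \approx -63.25$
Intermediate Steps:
$J{\left(h \right)} = -1 + h^{2} - 4 h$
$g = 23$
$g J{\left(\frac{1}{2} \right)} = 23 \left(-1 + \left(\frac{1}{2}\right)^{2} - \frac{4}{2}\right) = 23 \left(-1 + \left(\frac{1}{2}\right)^{2} - 2\right) = 23 \left(-1 + \frac{1}{4} - 2\right) = 23 \left(- \frac{11}{4}\right) = - \frac{253}{4}$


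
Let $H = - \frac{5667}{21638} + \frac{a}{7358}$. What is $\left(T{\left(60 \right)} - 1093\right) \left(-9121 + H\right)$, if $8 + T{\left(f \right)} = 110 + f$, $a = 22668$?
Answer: $\frac{675779171958233}{79606202} \approx 8.489 \cdot 10^{6}$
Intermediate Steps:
$T{\left(f \right)} = 102 + f$ ($T{\left(f \right)} = -8 + \left(110 + f\right) = 102 + f$)
$H = \frac{224396199}{79606202}$ ($H = - \frac{5667}{21638} + \frac{22668}{7358} = \left(-5667\right) \frac{1}{21638} + 22668 \cdot \frac{1}{7358} = - \frac{5667}{21638} + \frac{11334}{3679} = \frac{224396199}{79606202} \approx 2.8188$)
$\left(T{\left(60 \right)} - 1093\right) \left(-9121 + H\right) = \left(\left(102 + 60\right) - 1093\right) \left(-9121 + \frac{224396199}{79606202}\right) = \left(162 - 1093\right) \left(- \frac{725863772243}{79606202}\right) = \left(-931\right) \left(- \frac{725863772243}{79606202}\right) = \frac{675779171958233}{79606202}$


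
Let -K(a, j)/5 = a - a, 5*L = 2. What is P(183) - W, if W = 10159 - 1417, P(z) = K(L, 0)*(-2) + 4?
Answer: -8738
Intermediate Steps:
L = ⅖ (L = (⅕)*2 = ⅖ ≈ 0.40000)
K(a, j) = 0 (K(a, j) = -5*(a - a) = -5*0 = 0)
P(z) = 4 (P(z) = 0*(-2) + 4 = 0 + 4 = 4)
W = 8742
P(183) - W = 4 - 1*8742 = 4 - 8742 = -8738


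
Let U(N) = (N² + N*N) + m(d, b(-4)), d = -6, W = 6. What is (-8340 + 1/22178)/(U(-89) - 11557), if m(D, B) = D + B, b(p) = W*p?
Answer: -184964519/94367390 ≈ -1.9600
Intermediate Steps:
b(p) = 6*p
m(D, B) = B + D
U(N) = -30 + 2*N² (U(N) = (N² + N*N) + (6*(-4) - 6) = (N² + N²) + (-24 - 6) = 2*N² - 30 = -30 + 2*N²)
(-8340 + 1/22178)/(U(-89) - 11557) = (-8340 + 1/22178)/((-30 + 2*(-89)²) - 11557) = (-8340 + 1/22178)/((-30 + 2*7921) - 11557) = -184964519/(22178*((-30 + 15842) - 11557)) = -184964519/(22178*(15812 - 11557)) = -184964519/22178/4255 = -184964519/22178*1/4255 = -184964519/94367390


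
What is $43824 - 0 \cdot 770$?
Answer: $43824$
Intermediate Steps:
$43824 - 0 \cdot 770 = 43824 - 0 = 43824 + 0 = 43824$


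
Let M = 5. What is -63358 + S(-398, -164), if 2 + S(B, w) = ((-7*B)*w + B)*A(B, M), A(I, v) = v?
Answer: -2349870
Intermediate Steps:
S(B, w) = -2 + 5*B - 35*B*w (S(B, w) = -2 + ((-7*B)*w + B)*5 = -2 + (-7*B*w + B)*5 = -2 + (B - 7*B*w)*5 = -2 + (5*B - 35*B*w) = -2 + 5*B - 35*B*w)
-63358 + S(-398, -164) = -63358 + (-2 + 5*(-398) - 35*(-398)*(-164)) = -63358 + (-2 - 1990 - 2284520) = -63358 - 2286512 = -2349870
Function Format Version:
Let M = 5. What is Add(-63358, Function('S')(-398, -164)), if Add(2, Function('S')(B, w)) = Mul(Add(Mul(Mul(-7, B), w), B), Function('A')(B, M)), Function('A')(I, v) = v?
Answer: -2349870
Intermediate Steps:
Function('S')(B, w) = Add(-2, Mul(5, B), Mul(-35, B, w)) (Function('S')(B, w) = Add(-2, Mul(Add(Mul(Mul(-7, B), w), B), 5)) = Add(-2, Mul(Add(Mul(-7, B, w), B), 5)) = Add(-2, Mul(Add(B, Mul(-7, B, w)), 5)) = Add(-2, Add(Mul(5, B), Mul(-35, B, w))) = Add(-2, Mul(5, B), Mul(-35, B, w)))
Add(-63358, Function('S')(-398, -164)) = Add(-63358, Add(-2, Mul(5, -398), Mul(-35, -398, -164))) = Add(-63358, Add(-2, -1990, -2284520)) = Add(-63358, -2286512) = -2349870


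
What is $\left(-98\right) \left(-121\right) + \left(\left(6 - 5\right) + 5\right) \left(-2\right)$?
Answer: $11846$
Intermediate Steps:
$\left(-98\right) \left(-121\right) + \left(\left(6 - 5\right) + 5\right) \left(-2\right) = 11858 + \left(\left(6 - 5\right) + 5\right) \left(-2\right) = 11858 + \left(1 + 5\right) \left(-2\right) = 11858 + 6 \left(-2\right) = 11858 - 12 = 11846$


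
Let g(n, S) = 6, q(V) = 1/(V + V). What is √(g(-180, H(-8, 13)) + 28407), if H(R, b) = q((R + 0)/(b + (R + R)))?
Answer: 3*√3157 ≈ 168.56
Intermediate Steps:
q(V) = 1/(2*V)
H(R, b) = (b + 2*R)/(2*R) (H(R, b) = 1/(2*(((R + 0)/(b + (R + R))))) = 1/(2*((R/(b + 2*R)))) = ((b + 2*R)/R)/2 = (b + 2*R)/(2*R))
√(g(-180, H(-8, 13)) + 28407) = √(6 + 28407) = √28413 = 3*√3157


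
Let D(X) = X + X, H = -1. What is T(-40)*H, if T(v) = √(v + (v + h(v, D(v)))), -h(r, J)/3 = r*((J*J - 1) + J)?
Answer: -10*√7582 ≈ -870.75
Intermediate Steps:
D(X) = 2*X
h(r, J) = -3*r*(-1 + J + J²) (h(r, J) = -3*r*((J*J - 1) + J) = -3*r*((J² - 1) + J) = -3*r*((-1 + J²) + J) = -3*r*(-1 + J + J²))
T(v) = √(2*v + 3*v*(1 - 4*v² - 2*v)) (T(v) = √(v + (v + 3*v*(1 - 2*v - (2*v)²))) = √(v + (v + 3*v*(1 - 2*v - 4*v²))) = √(v + (v + 3*v*(1 - 4*v² - 2*v))) = √(2*v + 3*v*(1 - 4*v² - 2*v)))
T(-40)*H = √(-40*(5 - 12*(-40)² - 6*(-40)))*(-1) = √(-40*(5 - 12*1600 + 240))*(-1) = √(-40*(5 - 19200 + 240))*(-1) = √(-40*(-18955))*(-1) = √758200*(-1) = (10*√7582)*(-1) = -10*√7582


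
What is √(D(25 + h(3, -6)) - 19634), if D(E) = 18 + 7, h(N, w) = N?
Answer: I*√19609 ≈ 140.03*I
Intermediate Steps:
D(E) = 25
√(D(25 + h(3, -6)) - 19634) = √(25 - 19634) = √(-19609) = I*√19609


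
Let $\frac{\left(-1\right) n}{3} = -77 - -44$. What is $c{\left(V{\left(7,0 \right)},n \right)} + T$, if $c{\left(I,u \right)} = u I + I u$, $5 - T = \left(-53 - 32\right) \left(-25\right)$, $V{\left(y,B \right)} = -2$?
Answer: $-2516$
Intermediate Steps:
$n = 99$ ($n = - 3 \left(-77 - -44\right) = - 3 \left(-77 + 44\right) = \left(-3\right) \left(-33\right) = 99$)
$T = -2120$ ($T = 5 - \left(-53 - 32\right) \left(-25\right) = 5 - \left(-85\right) \left(-25\right) = 5 - 2125 = -2120$)
$c{\left(I,u \right)} = 2 I u$ ($c{\left(I,u \right)} = I u + I u = 2 I u$)
$c{\left(V{\left(7,0 \right)},n \right)} + T = 2 \left(-2\right) 99 - 2120 = -396 - 2120 = -2516$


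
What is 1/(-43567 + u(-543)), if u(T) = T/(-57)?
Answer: -19/827592 ≈ -2.2958e-5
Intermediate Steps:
u(T) = -T/57
1/(-43567 + u(-543)) = 1/(-43567 - 1/57*(-543)) = 1/(-43567 + 181/19) = 1/(-827592/19) = -19/827592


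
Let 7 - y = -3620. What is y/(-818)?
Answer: -3627/818 ≈ -4.4340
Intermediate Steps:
y = 3627 (y = 7 - 1*(-3620) = 7 + 3620 = 3627)
y/(-818) = 3627/(-818) = 3627*(-1/818) = -3627/818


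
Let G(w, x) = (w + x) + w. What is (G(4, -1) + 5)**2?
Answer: 144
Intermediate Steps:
G(w, x) = x + 2*w
(G(4, -1) + 5)**2 = ((-1 + 2*4) + 5)**2 = ((-1 + 8) + 5)**2 = (7 + 5)**2 = 12**2 = 144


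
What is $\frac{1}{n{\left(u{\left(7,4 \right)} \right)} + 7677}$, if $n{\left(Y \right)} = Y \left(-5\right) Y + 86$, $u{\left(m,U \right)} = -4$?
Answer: $\frac{1}{7683} \approx 0.00013016$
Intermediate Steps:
$n{\left(Y \right)} = 86 - 5 Y^{2}$ ($n{\left(Y \right)} = - 5 Y Y + 86 = - 5 Y^{2} + 86 = 86 - 5 Y^{2}$)
$\frac{1}{n{\left(u{\left(7,4 \right)} \right)} + 7677} = \frac{1}{\left(86 - 5 \left(-4\right)^{2}\right) + 7677} = \frac{1}{\left(86 - 80\right) + 7677} = \frac{1}{6 + 7677} = \frac{1}{7683}$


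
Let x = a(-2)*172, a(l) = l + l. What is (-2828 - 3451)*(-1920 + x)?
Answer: 16375632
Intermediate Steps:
a(l) = 2*l
x = -688 (x = (2*(-2))*172 = -4*172 = -688)
(-2828 - 3451)*(-1920 + x) = (-2828 - 3451)*(-1920 - 688) = -6279*(-2608) = 16375632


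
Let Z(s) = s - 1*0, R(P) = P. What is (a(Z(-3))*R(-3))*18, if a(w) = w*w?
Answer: -486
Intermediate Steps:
Z(s) = s (Z(s) = s + 0 = s)
a(w) = w²
(a(Z(-3))*R(-3))*18 = ((-3)²*(-3))*18 = (9*(-3))*18 = -27*18 = -486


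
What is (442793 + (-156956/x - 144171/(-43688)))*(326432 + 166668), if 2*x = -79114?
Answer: 94334031919133846325/432041554 ≈ 2.1834e+11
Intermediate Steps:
x = -39557 (x = (1/2)*(-79114) = -39557)
(442793 + (-156956/x - 144171/(-43688)))*(326432 + 166668) = (442793 + (-156956/(-39557) - 144171/(-43688)))*(326432 + 166668) = (442793 + (-156956*(-1/39557) - 144171*(-1/43688)))*493100 = (442793 + (156956/39557 + 144171/43688))*493100 = (442793 + 12560065975/1728166216)*493100 = (765232463347263/1728166216)*493100 = 94334031919133846325/432041554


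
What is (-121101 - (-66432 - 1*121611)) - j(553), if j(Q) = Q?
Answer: 66389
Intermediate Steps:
(-121101 - (-66432 - 1*121611)) - j(553) = (-121101 - (-66432 - 1*121611)) - 1*553 = (-121101 - (-66432 - 121611)) - 553 = (-121101 - 1*(-188043)) - 553 = (-121101 + 188043) - 553 = 66942 - 553 = 66389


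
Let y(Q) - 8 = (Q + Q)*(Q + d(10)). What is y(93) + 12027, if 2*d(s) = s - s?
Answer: 29333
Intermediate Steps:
d(s) = 0 (d(s) = (s - s)/2 = (1/2)*0 = 0)
y(Q) = 8 + 2*Q**2 (y(Q) = 8 + (Q + Q)*(Q + 0) = 8 + (2*Q)*Q = 8 + 2*Q**2)
y(93) + 12027 = (8 + 2*93**2) + 12027 = (8 + 2*8649) + 12027 = (8 + 17298) + 12027 = 17306 + 12027 = 29333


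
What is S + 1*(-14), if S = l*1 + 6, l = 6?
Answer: -2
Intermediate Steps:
S = 12 (S = 6*1 + 6 = 6 + 6 = 12)
S + 1*(-14) = 12 + 1*(-14) = 12 - 14 = -2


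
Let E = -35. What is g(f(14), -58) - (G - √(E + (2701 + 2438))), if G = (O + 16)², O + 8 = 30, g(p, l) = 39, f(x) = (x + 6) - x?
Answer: -1405 + 4*√319 ≈ -1333.6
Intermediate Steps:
f(x) = 6 (f(x) = (6 + x) - x = 6)
O = 22 (O = -8 + 30 = 22)
G = 1444 (G = (22 + 16)² = 38² = 1444)
g(f(14), -58) - (G - √(E + (2701 + 2438))) = 39 - (1444 - √(-35 + (2701 + 2438))) = 39 - (1444 - √(-35 + 5139)) = 39 - (1444 - √5104) = 39 - (1444 - 4*√319) = 39 + (-1444 + 4*√319) = -1405 + 4*√319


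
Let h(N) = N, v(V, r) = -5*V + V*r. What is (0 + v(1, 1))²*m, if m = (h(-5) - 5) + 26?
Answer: 256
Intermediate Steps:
m = 16 (m = (-5 - 5) + 26 = -10 + 26 = 16)
(0 + v(1, 1))²*m = (0 + 1*(-5 + 1))²*16 = (0 + 1*(-4))²*16 = (0 - 4)²*16 = (-4)²*16 = 16*16 = 256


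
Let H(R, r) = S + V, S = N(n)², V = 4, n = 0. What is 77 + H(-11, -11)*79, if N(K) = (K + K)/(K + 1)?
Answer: 393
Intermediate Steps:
N(K) = 2*K/(1 + K) (N(K) = (2*K)/(1 + K) = 2*K/(1 + K))
S = 0 (S = (2*0/(1 + 0))² = (2*0/1)² = (2*0*1)² = 0² = 0)
H(R, r) = 4 (H(R, r) = 0 + 4 = 4)
77 + H(-11, -11)*79 = 77 + 4*79 = 77 + 316 = 393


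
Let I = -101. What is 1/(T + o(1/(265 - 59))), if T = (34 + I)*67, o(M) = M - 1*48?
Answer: -206/934621 ≈ -0.00022041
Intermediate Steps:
o(M) = -48 + M (o(M) = M - 48 = -48 + M)
T = -4489 (T = (34 - 101)*67 = -67*67 = -4489)
1/(T + o(1/(265 - 59))) = 1/(-4489 + (-48 + 1/(265 - 59))) = 1/(-4489 + (-48 + 1/206)) = 1/(-4489 - 9887/206) = 1/(-934621/206) = -206/934621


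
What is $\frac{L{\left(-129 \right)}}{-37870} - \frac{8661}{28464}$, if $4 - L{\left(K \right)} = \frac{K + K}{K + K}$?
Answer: $- \frac{54679577}{179655280} \approx -0.30436$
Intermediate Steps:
$L{\left(K \right)} = 3$ ($L{\left(K \right)} = 4 - \frac{K + K}{K + K} = 4 - \frac{2 K}{2 K} = 4 - 2 K \frac{1}{2 K} = 4 - 1 = 3$)
$\frac{L{\left(-129 \right)}}{-37870} - \frac{8661}{28464} = \frac{3}{-37870} - \frac{8661}{28464} = 3 \left(- \frac{1}{37870}\right) - \frac{2887}{9488} = - \frac{3}{37870} - \frac{2887}{9488} = - \frac{54679577}{179655280}$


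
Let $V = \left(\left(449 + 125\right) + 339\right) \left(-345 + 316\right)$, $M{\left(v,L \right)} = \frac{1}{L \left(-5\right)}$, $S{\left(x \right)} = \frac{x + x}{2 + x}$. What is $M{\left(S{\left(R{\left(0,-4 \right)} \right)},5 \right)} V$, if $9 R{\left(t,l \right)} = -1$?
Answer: $\frac{26477}{25} \approx 1059.1$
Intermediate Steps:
$R{\left(t,l \right)} = - \frac{1}{9}$ ($R{\left(t,l \right)} = \frac{1}{9} \left(-1\right) = - \frac{1}{9}$)
$S{\left(x \right)} = \frac{2 x}{2 + x}$
$M{\left(v,L \right)} = - \frac{1}{5 L}$ ($M{\left(v,L \right)} = \frac{1}{\left(-5\right) L} = - \frac{1}{5 L}$)
$V = -26477$ ($V = \left(574 + 339\right) \left(-29\right) = 913 \left(-29\right) = -26477$)
$M{\left(S{\left(R{\left(0,-4 \right)} \right)},5 \right)} V = - \frac{1}{5 \cdot 5} \left(-26477\right) = \left(- \frac{1}{5}\right) \frac{1}{5} \left(-26477\right) = \left(- \frac{1}{25}\right) \left(-26477\right) = \frac{26477}{25}$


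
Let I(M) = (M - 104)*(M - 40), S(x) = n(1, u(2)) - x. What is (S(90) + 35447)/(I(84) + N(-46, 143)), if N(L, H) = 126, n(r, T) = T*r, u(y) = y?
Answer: -35359/754 ≈ -46.895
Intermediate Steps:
S(x) = 2 - x (S(x) = 2*1 - x = 2 - x)
I(M) = (-104 + M)*(-40 + M)
(S(90) + 35447)/(I(84) + N(-46, 143)) = ((2 - 1*90) + 35447)/((4160 + 84² - 144*84) + 126) = ((2 - 90) + 35447)/((4160 + 7056 - 12096) + 126) = (-88 + 35447)/(-880 + 126) = 35359/(-754) = 35359*(-1/754) = -35359/754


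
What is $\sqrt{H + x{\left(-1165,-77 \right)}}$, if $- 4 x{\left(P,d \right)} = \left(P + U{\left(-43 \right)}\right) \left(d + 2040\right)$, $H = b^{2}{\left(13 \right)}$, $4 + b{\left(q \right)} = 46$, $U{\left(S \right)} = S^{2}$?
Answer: $3 i \sqrt{37101} \approx 577.85 i$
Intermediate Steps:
$b{\left(q \right)} = 42$ ($b{\left(q \right)} = -4 + 46 = 42$)
$H = 1764$ ($H = 42^{2} = 1764$)
$x{\left(P,d \right)} = - \frac{\left(1849 + P\right) \left(2040 + d\right)}{4}$ ($x{\left(P,d \right)} = - \frac{\left(P + \left(-43\right)^{2}\right) \left(d + 2040\right)}{4} = - \frac{\left(P + 1849\right) \left(2040 + d\right)}{4} = - \frac{\left(1849 + P\right) \left(2040 + d\right)}{4}$)
$\sqrt{H + x{\left(-1165,-77 \right)}} = \sqrt{1764 - \left(\frac{1252987}{4} + \frac{89705}{4}\right)} = \sqrt{1764 + \left(-942990 + 594150 + \frac{142373}{4} - \frac{89705}{4}\right)} = \sqrt{1764 - 335673} = \sqrt{-333909} = 3 i \sqrt{37101}$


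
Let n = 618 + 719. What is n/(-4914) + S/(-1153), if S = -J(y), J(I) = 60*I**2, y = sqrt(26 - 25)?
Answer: -178103/809406 ≈ -0.22004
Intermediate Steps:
y = 1 (y = sqrt(1) = 1)
n = 1337
S = -60 (S = -60*1**2 = -60 ≈ -60.000)
n/(-4914) + S/(-1153) = 1337/(-4914) - 60/(-1153) = 1337*(-1/4914) - 60*(-1/1153) = -191/702 + 60/1153 = -178103/809406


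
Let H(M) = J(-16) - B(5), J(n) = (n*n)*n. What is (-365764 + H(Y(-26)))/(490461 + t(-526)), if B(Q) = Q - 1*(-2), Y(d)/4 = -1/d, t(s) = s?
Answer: -369867/489935 ≈ -0.75493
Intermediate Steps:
J(n) = n³ (J(n) = n²*n = n³)
Y(d) = -4/d (Y(d) = 4*(-1/d) = -4/d)
B(Q) = 2 + Q (B(Q) = Q + 2 = 2 + Q)
H(M) = -4103 (H(M) = (-16)³ - (2 + 5) = -4096 - 1*7 = -4096 - 7 = -4103)
(-365764 + H(Y(-26)))/(490461 + t(-526)) = (-365764 - 4103)/(490461 - 526) = -369867/489935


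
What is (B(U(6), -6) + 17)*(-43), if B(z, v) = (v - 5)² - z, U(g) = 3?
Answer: -5805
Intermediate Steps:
B(z, v) = (-5 + v)² - z
(B(U(6), -6) + 17)*(-43) = (((-5 - 6)² - 1*3) + 17)*(-43) = (((-11)² - 3) + 17)*(-43) = ((121 - 3) + 17)*(-43) = (118 + 17)*(-43) = 135*(-43) = -5805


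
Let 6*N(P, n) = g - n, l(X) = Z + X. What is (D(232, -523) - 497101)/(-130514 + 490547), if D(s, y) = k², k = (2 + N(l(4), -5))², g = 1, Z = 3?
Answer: -497020/360033 ≈ -1.3805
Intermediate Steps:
l(X) = 3 + X
N(P, n) = ⅙ - n/6 (N(P, n) = (1 - n)/6 = ⅙ - n/6)
k = 9 (k = (2 + (⅙ - ⅙*(-5)))² = (2 + (⅙ + ⅚))² = (2 + 1)² = 3² = 9)
D(s, y) = 81 (D(s, y) = 9² = 81)
(D(232, -523) - 497101)/(-130514 + 490547) = (81 - 497101)/(-130514 + 490547) = -497020/360033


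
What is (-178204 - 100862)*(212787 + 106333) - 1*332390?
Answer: -89055874310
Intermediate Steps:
(-178204 - 100862)*(212787 + 106333) - 1*332390 = -279066*319120 - 332390 = -89055541920 - 332390 = -89055874310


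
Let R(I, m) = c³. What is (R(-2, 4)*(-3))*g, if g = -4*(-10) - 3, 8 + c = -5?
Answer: 243867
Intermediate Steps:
c = -13 (c = -8 - 5 = -13)
R(I, m) = -2197 (R(I, m) = (-13)³ = -2197)
g = 37 (g = 40 - 3 = 37)
(R(-2, 4)*(-3))*g = -2197*(-3)*37 = 6591*37 = 243867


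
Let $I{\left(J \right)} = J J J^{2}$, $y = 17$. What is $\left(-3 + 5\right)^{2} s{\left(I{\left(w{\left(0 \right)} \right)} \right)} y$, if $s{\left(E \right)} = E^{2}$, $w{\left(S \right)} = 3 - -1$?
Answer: $4456448$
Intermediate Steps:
$w{\left(S \right)} = 4$ ($w{\left(S \right)} = 3 + 1 = 4$)
$I{\left(J \right)} = J^{4}$ ($I{\left(J \right)} = J^{2} J^{2} = J^{4}$)
$\left(-3 + 5\right)^{2} s{\left(I{\left(w{\left(0 \right)} \right)} \right)} y = \left(-3 + 5\right)^{2} \left(4^{4}\right)^{2} \cdot 17 = 2^{2} \cdot 256^{2} \cdot 17 = 4 \cdot 65536 \cdot 17 = 262144 \cdot 17 = 4456448$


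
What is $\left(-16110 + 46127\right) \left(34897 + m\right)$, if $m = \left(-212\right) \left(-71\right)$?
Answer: $1499319133$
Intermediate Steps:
$m = 15052$
$\left(-16110 + 46127\right) \left(34897 + m\right) = \left(-16110 + 46127\right) \left(34897 + 15052\right) = 30017 \cdot 49949 = 1499319133$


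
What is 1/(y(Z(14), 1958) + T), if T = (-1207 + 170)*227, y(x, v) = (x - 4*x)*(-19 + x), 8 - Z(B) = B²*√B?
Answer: -1848607/3417304276705 + 1764*√14/3417304276705 ≈ -5.3902e-7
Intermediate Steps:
Z(B) = 8 - B^(5/2) (Z(B) = 8 - B²*√B = 8 - B^(5/2))
y(x, v) = -3*x*(-19 + x) (y(x, v) = (-3*x)*(-19 + x) = -3*x*(-19 + x))
T = -235399 (T = -1037*227 = -235399)
1/(y(Z(14), 1958) + T) = 1/(3*(8 - 14^(5/2))*(19 - (8 - 14^(5/2))) - 235399) = 1/(3*(8 - 196*√14)*(19 - (8 - 196*√14)) - 235399) = 1/(3*(8 - 196*√14)*(19 + (-8 + 196*√14)) - 235399) = 1/(3*(8 - 196*√14)*(11 + 196*√14) - 235399) = 1/(-235399 + 3*(8 - 196*√14)*(11 + 196*√14))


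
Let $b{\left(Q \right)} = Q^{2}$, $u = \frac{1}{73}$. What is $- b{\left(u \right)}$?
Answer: $- \frac{1}{5329} \approx -0.00018765$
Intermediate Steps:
$u = \frac{1}{73} \approx 0.013699$
$- b{\left(u \right)} = - \frac{1}{5329}$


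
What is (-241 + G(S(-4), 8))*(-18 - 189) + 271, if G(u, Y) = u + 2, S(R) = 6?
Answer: 48502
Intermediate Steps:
G(u, Y) = 2 + u
(-241 + G(S(-4), 8))*(-18 - 189) + 271 = (-241 + (2 + 6))*(-18 - 189) + 271 = (-241 + 8)*(-207) + 271 = -233*(-207) + 271 = 48231 + 271 = 48502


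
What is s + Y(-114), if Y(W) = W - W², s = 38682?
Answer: 25572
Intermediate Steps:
s + Y(-114) = 38682 - 114*(1 - 1*(-114)) = 38682 - 114*(1 + 114) = 38682 - 114*115 = 38682 - 13110 = 25572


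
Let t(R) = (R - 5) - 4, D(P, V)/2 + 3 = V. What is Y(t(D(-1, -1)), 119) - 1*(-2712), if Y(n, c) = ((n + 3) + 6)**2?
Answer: 2776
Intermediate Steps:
D(P, V) = -6 + 2*V
t(R) = -9 + R (t(R) = (-5 + R) - 4 = -9 + R)
Y(n, c) = (9 + n)**2 (Y(n, c) = ((3 + n) + 6)**2 = (9 + n)**2)
Y(t(D(-1, -1)), 119) - 1*(-2712) = (9 + (-9 + (-6 + 2*(-1))))**2 - 1*(-2712) = (9 + (-9 + (-6 - 2)))**2 + 2712 = (9 + (-9 - 8))**2 + 2712 = (9 - 17)**2 + 2712 = (-8)**2 + 2712 = 64 + 2712 = 2776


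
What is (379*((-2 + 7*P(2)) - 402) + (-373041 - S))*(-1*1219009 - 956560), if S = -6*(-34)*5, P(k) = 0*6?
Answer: 1146909938713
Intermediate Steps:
P(k) = 0
S = 1020 (S = 204*5 = 1020)
(379*((-2 + 7*P(2)) - 402) + (-373041 - S))*(-1*1219009 - 956560) = (379*((-2 + 7*0) - 402) + (-373041 - 1*1020))*(-1*1219009 - 956560) = (379*((-2 + 0) - 402) + (-373041 - 1020))*(-1219009 - 956560) = (379*(-2 - 402) - 374061)*(-2175569) = (379*(-404) - 374061)*(-2175569) = (-153116 - 374061)*(-2175569) = -527177*(-2175569) = 1146909938713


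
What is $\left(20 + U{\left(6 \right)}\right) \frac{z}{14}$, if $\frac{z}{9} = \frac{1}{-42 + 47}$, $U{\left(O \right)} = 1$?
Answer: $\frac{27}{10} \approx 2.7$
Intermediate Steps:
$z = \frac{9}{5}$ ($z = \frac{9}{-42 + 47} = \frac{9}{5} \approx 1.8$)
$\left(20 + U{\left(6 \right)}\right) \frac{z}{14} = \left(20 + 1\right) \frac{9}{5 \cdot 14} = 21 \cdot \frac{9}{5} \cdot \frac{1}{14} = 21 \cdot \frac{9}{70} = \frac{27}{10}$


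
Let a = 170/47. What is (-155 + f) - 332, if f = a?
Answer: -22719/47 ≈ -483.38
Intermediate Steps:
a = 170/47 (a = 170*(1/47) = 170/47 ≈ 3.6170)
f = 170/47 ≈ 3.6170
(-155 + f) - 332 = (-155 + 170/47) - 332 = -7115/47 - 332 = -22719/47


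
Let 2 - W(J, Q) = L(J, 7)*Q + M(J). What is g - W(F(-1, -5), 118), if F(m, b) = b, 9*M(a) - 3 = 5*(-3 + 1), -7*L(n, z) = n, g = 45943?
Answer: 2899544/63 ≈ 46025.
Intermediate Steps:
L(n, z) = -n/7
M(a) = -7/9 (M(a) = ⅓ + (5*(-3 + 1))/9 = ⅓ + (5*(-2))/9 = ⅓ + (⅑)*(-10) = ⅓ - 10/9 = -7/9)
W(J, Q) = 25/9 + J*Q/7 (W(J, Q) = 2 - ((-J/7)*Q - 7/9) = 2 - (-J*Q/7 - 7/9) = 2 - (-7/9 - J*Q/7) = 2 + (7/9 + J*Q/7) = 25/9 + J*Q/7)
g - W(F(-1, -5), 118) = 45943 - (25/9 + (⅐)*(-5)*118) = 45943 - (25/9 - 590/7) = 45943 - 1*(-5135/63) = 45943 + 5135/63 = 2899544/63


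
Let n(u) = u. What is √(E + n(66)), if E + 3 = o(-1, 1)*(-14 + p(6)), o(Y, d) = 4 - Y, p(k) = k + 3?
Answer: √38 ≈ 6.1644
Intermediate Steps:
p(k) = 3 + k
E = -28 (E = -3 + (4 - 1*(-1))*(-14 + (3 + 6)) = -3 + (4 + 1)*(-14 + 9) = -3 + 5*(-5) = -3 - 25 = -28)
√(E + n(66)) = √(-28 + 66) = √38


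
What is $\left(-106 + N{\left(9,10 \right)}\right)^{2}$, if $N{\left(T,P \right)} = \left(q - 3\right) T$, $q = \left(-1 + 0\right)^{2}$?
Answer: $15376$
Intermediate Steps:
$q = 1$ ($q = \left(-1\right)^{2} = 1$)
$N{\left(T,P \right)} = - 2 T$ ($N{\left(T,P \right)} = \left(1 - 3\right) T = - 2 T$)
$\left(-106 + N{\left(9,10 \right)}\right)^{2} = \left(-106 - 18\right)^{2} = \left(-124\right)^{2} = 15376$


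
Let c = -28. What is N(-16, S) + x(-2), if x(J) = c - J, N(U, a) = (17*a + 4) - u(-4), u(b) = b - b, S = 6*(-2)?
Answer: -226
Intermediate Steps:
S = -12
u(b) = 0
N(U, a) = 4 + 17*a (N(U, a) = (17*a + 4) - 1*0 = (4 + 17*a) + 0 = 4 + 17*a)
x(J) = -28 - J
N(-16, S) + x(-2) = (4 + 17*(-12)) + (-28 - 1*(-2)) = (4 - 204) + (-28 + 2) = -200 - 26 = -226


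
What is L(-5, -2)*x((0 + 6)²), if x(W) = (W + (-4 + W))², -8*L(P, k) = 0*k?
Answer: 0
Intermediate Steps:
L(P, k) = 0 (L(P, k) = -0*k = -⅛*0 = 0)
x(W) = (-4 + 2*W)²
L(-5, -2)*x((0 + 6)²) = 0*(4*(-2 + (0 + 6)²)²) = 0*(4*(-2 + 6²)²) = 0*(4*(-2 + 36)²) = 0*(4*34²) = 0*(4*1156) = 0*4624 = 0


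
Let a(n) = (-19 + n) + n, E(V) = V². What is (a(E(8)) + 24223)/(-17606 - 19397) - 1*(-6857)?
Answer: 253705239/37003 ≈ 6856.3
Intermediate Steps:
a(n) = -19 + 2*n
(a(E(8)) + 24223)/(-17606 - 19397) - 1*(-6857) = ((-19 + 2*8²) + 24223)/(-17606 - 19397) - 1*(-6857) = ((-19 + 2*64) + 24223)/(-37003) + 6857 = ((-19 + 128) + 24223)*(-1/37003) + 6857 = (109 + 24223)*(-1/37003) + 6857 = 24332*(-1/37003) + 6857 = -24332/37003 + 6857 = 253705239/37003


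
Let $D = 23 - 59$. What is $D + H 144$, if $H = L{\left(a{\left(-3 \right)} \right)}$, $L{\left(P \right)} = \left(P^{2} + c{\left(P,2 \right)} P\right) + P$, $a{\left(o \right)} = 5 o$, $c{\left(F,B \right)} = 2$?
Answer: $25884$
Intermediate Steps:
$D = -36$
$L{\left(P \right)} = P^{2} + 3 P$ ($L{\left(P \right)} = \left(P^{2} + 2 P\right) + P = P^{2} + 3 P$)
$H = 180$ ($H = 5 \left(-3\right) \left(3 + 5 \left(-3\right)\right) = - 15 \left(3 - 15\right) = \left(-15\right) \left(-12\right) = 180$)
$D + H 144 = -36 + 180 \cdot 144 = -36 + 25920 = 25884$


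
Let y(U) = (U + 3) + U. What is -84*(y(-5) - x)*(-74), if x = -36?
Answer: 180264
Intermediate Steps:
y(U) = 3 + 2*U (y(U) = (3 + U) + U = 3 + 2*U)
-84*(y(-5) - x)*(-74) = -84*((3 + 2*(-5)) - 1*(-36))*(-74) = -84*((3 - 10) + 36)*(-74) = -84*(-7 + 36)*(-74) = -84*29*(-74) = -2436*(-74) = 180264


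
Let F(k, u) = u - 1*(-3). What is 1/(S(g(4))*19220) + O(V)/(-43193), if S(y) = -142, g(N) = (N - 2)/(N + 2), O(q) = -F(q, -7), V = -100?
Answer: -10960153/117884063320 ≈ -9.2974e-5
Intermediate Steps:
F(k, u) = 3 + u (F(k, u) = u + 3 = 3 + u)
O(q) = 4 (O(q) = -(3 - 7) = -1*(-4) = 4)
g(N) = (-2 + N)/(2 + N)
1/(S(g(4))*19220) + O(V)/(-43193) = 1/(-142*19220) + 4/(-43193) = -1/142*1/19220 + 4*(-1/43193) = -1/2729240 - 4/43193 = -10960153/117884063320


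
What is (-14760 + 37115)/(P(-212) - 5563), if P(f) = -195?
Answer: -22355/5758 ≈ -3.8824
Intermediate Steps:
(-14760 + 37115)/(P(-212) - 5563) = (-14760 + 37115)/(-195 - 5563) = 22355/(-5758) = 22355*(-1/5758) = -22355/5758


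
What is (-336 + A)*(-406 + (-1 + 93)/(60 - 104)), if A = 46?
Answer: 1301810/11 ≈ 1.1835e+5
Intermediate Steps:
(-336 + A)*(-406 + (-1 + 93)/(60 - 104)) = (-336 + 46)*(-406 + (-1 + 93)/(60 - 104)) = -290*(-406 + 92/(-44)) = -290*(-406 + 92*(-1/44)) = -290*(-406 - 23/11) = -290*(-4489/11) = 1301810/11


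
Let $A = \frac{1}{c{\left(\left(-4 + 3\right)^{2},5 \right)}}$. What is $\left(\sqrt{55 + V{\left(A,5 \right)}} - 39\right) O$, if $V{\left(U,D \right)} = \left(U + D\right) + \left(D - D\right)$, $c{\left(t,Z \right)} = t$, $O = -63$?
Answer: $2457 - 63 \sqrt{61} \approx 1965.0$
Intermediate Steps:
$A = 1$ ($A = \frac{1}{\left(-4 + 3\right)^{2}} = \frac{1}{\left(-1\right)^{2}} = 1^{-1} = 1$)
$V{\left(U,D \right)} = D + U$ ($V{\left(U,D \right)} = \left(D + U\right) + 0 = D + U$)
$\left(\sqrt{55 + V{\left(A,5 \right)}} - 39\right) O = \left(\sqrt{55 + \left(5 + 1\right)} - 39\right) \left(-63\right) = \left(\sqrt{55 + 6} - 39\right) \left(-63\right) = \left(\sqrt{61} - 39\right) \left(-63\right) = \left(-39 + \sqrt{61}\right) \left(-63\right) = 2457 - 63 \sqrt{61}$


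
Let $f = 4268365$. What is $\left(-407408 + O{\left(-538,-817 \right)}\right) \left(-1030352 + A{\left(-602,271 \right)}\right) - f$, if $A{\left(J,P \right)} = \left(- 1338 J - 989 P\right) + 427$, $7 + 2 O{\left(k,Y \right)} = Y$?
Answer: $200834031395$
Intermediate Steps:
$O{\left(k,Y \right)} = - \frac{7}{2} + \frac{Y}{2}$
$A{\left(J,P \right)} = 427 - 1338 J - 989 P$
$\left(-407408 + O{\left(-538,-817 \right)}\right) \left(-1030352 + A{\left(-602,271 \right)}\right) - f = \left(-407408 + \left(- \frac{7}{2} + \frac{1}{2} \left(-817\right)\right)\right) \left(-1030352 - -537884\right) - 4268365 = \left(-407408 - 412\right) \left(-1030352 + \left(427 + 805476 - 268019\right)\right) - 4268365 = \left(-407408 - 412\right) \left(-1030352 + 537884\right) - 4268365 = \left(-407820\right) \left(-492468\right) - 4268365 = 200838299760 - 4268365 = 200834031395$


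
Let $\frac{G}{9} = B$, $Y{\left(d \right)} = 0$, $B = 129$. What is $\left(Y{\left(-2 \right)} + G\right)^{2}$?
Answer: $1347921$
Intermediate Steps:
$G = 1161$ ($G = 9 \cdot 129 = 1161$)
$\left(Y{\left(-2 \right)} + G\right)^{2} = \left(0 + 1161\right)^{2} = 1161^{2} = 1347921$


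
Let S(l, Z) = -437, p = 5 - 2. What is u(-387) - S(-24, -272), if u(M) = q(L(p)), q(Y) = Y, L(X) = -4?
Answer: 433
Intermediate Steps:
p = 3
u(M) = -4
u(-387) - S(-24, -272) = -4 - 1*(-437) = -4 + 437 = 433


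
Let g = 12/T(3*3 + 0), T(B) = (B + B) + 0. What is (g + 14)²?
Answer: 1936/9 ≈ 215.11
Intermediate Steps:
T(B) = 2*B (T(B) = 2*B + 0 = 2*B)
g = ⅔ (g = 12/((2*(3*3 + 0))) = 12/((2*(9 + 0))) = 12/((2*9)) = 12/18 = 12*(1/18) = ⅔ ≈ 0.66667)
(g + 14)² = (⅔ + 14)² = (44/3)² = 1936/9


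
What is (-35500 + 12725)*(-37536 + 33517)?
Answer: 91532725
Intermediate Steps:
(-35500 + 12725)*(-37536 + 33517) = -22775*(-4019) = 91532725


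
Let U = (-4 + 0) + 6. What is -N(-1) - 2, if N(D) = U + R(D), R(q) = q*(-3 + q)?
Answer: -8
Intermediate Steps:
U = 2 (U = -4 + 6 = 2)
N(D) = 2 + D*(-3 + D)
-N(-1) - 2 = -(2 - (-3 - 1)) - 2 = -(2 - 1*(-4)) - 2 = -(2 + 4) - 2 = -1*6 - 2 = -6 - 2 = -8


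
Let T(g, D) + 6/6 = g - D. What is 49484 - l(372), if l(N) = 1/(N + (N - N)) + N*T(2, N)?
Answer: 69748511/372 ≈ 1.8750e+5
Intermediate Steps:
T(g, D) = -1 + g - D (T(g, D) = -1 + (g - D) = -1 + g - D)
l(N) = 1/N + N*(1 - N) (l(N) = 1/(N + (N - N)) + N*(-1 + 2 - N) = 1/(N + 0) + N*(1 - N) = 1/N + N*(1 - N))
49484 - l(372) = 49484 - (372 + 1/372 - 1*372²) = 49484 - (372 + 1/372 - 1*138384) = 49484 - (372 + 1/372 - 138384) = 49484 - 1*(-51340463/372) = 49484 + 51340463/372 = 69748511/372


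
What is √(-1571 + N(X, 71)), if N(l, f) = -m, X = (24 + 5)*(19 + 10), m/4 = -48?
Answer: I*√1379 ≈ 37.135*I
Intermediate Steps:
m = -192 (m = 4*(-48) = -192)
X = 841 (X = 29*29 = 841)
N(l, f) = 192 (N(l, f) = -1*(-192) = 192)
√(-1571 + N(X, 71)) = √(-1571 + 192) = √(-1379) = I*√1379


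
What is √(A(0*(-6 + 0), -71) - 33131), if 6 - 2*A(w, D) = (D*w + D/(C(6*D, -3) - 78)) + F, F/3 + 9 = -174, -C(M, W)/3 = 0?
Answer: I*√199883463/78 ≈ 181.26*I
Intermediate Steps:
C(M, W) = 0 (C(M, W) = -3*0 = 0)
F = -549 (F = -27 + 3*(-174) = -27 - 522 = -549)
A(w, D) = 555/2 + D/156 - D*w/2 (A(w, D) = 3 - ((D*w + D/(0 - 78)) - 549)/2 = 3 - ((D*w + D/(-78)) - 549)/2 = 3 - ((D*w - D/78) - 549)/2 = 3 - ((-D/78 + D*w) - 549)/2 = 3 - (-549 - D/78 + D*w)/2 = 3 + (549/2 + D/156 - D*w/2) = 555/2 + D/156 - D*w/2)
√(A(0*(-6 + 0), -71) - 33131) = √((555/2 + (1/156)*(-71) - ½*(-71)*0*(-6 + 0)) - 33131) = √((555/2 - 71/156 - ½*(-71)*0*(-6)) - 33131) = √((555/2 - 71/156 - ½*(-71)*0) - 33131) = √((555/2 - 71/156 + 0) - 33131) = √(43219/156 - 33131) = √(-5125217/156) = I*√199883463/78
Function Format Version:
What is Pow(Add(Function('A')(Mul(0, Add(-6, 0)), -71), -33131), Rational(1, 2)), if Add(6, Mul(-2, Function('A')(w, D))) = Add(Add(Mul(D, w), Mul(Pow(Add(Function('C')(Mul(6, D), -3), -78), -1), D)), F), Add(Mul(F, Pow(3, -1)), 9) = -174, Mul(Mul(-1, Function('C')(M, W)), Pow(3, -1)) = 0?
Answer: Mul(Rational(1, 78), I, Pow(199883463, Rational(1, 2))) ≈ Mul(181.26, I)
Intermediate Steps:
Function('C')(M, W) = 0 (Function('C')(M, W) = Mul(-3, 0) = 0)
F = -549 (F = Add(-27, Mul(3, -174)) = Add(-27, -522) = -549)
Function('A')(w, D) = Add(Rational(555, 2), Mul(Rational(1, 156), D), Mul(Rational(-1, 2), D, w)) (Function('A')(w, D) = Add(3, Mul(Rational(-1, 2), Add(Add(Mul(D, w), Mul(Pow(Add(0, -78), -1), D)), -549))) = Add(3, Mul(Rational(-1, 2), Add(Add(Mul(D, w), Mul(Pow(-78, -1), D)), -549))) = Add(3, Mul(Rational(-1, 2), Add(Add(Mul(D, w), Mul(Rational(-1, 78), D)), -549))) = Add(3, Mul(Rational(-1, 2), Add(Add(Mul(Rational(-1, 78), D), Mul(D, w)), -549))) = Add(3, Mul(Rational(-1, 2), Add(-549, Mul(Rational(-1, 78), D), Mul(D, w)))) = Add(3, Add(Rational(549, 2), Mul(Rational(1, 156), D), Mul(Rational(-1, 2), D, w))) = Add(Rational(555, 2), Mul(Rational(1, 156), D), Mul(Rational(-1, 2), D, w)))
Pow(Add(Function('A')(Mul(0, Add(-6, 0)), -71), -33131), Rational(1, 2)) = Pow(Add(Add(Rational(555, 2), Mul(Rational(1, 156), -71), Mul(Rational(-1, 2), -71, Mul(0, Add(-6, 0)))), -33131), Rational(1, 2)) = Pow(Add(Add(Rational(555, 2), Rational(-71, 156), Mul(Rational(-1, 2), -71, Mul(0, -6))), -33131), Rational(1, 2)) = Pow(Add(Add(Rational(555, 2), Rational(-71, 156), Mul(Rational(-1, 2), -71, 0)), -33131), Rational(1, 2)) = Pow(Add(Add(Rational(555, 2), Rational(-71, 156), 0), -33131), Rational(1, 2)) = Pow(Add(Rational(43219, 156), -33131), Rational(1, 2)) = Pow(Rational(-5125217, 156), Rational(1, 2)) = Mul(Rational(1, 78), I, Pow(199883463, Rational(1, 2)))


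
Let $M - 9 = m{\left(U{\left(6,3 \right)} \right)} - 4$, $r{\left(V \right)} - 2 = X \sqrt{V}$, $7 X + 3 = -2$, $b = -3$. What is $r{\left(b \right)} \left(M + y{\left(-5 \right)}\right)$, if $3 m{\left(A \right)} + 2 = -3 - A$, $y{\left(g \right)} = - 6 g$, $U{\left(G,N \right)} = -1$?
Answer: $\frac{202}{3} - \frac{505 i \sqrt{3}}{21} \approx 67.333 - 41.652 i$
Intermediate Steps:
$m{\left(A \right)} = - \frac{5}{3} - \frac{A}{3}$ ($m{\left(A \right)} = - \frac{2}{3} + \frac{-3 - A}{3} = - \frac{2}{3} - \left(1 + \frac{A}{3}\right) = - \frac{5}{3} - \frac{A}{3}$)
$X = - \frac{5}{7}$ ($X = - \frac{3}{7} + \frac{1}{7} \left(-2\right) = - \frac{3}{7} - \frac{2}{7} = - \frac{5}{7} \approx -0.71429$)
$r{\left(V \right)} = 2 - \frac{5 \sqrt{V}}{7}$
$M = \frac{11}{3}$ ($M = 9 - \frac{16}{3} = \frac{11}{3} \approx 3.6667$)
$r{\left(b \right)} \left(M + y{\left(-5 \right)}\right) = \left(2 - \frac{5 \sqrt{-3}}{7}\right) \left(\frac{11}{3} - -30\right) = \left(2 - \frac{5 i \sqrt{3}}{7}\right) \left(\frac{11}{3} + 30\right) = \left(2 - \frac{5 i \sqrt{3}}{7}\right) \frac{101}{3} = \frac{202}{3} - \frac{505 i \sqrt{3}}{21}$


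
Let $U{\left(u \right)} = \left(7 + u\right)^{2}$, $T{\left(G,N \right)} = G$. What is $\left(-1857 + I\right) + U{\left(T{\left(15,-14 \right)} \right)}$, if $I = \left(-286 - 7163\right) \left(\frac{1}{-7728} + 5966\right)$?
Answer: $- \frac{114482865149}{2576} \approx -4.4442 \cdot 10^{7}$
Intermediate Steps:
$I = - \frac{114479328301}{2576}$ ($I = - 7449 \left(- \frac{1}{7728} + 5966\right) = \left(-7449\right) \frac{46105247}{7728} = - \frac{114479328301}{2576} \approx -4.4441 \cdot 10^{7}$)
$\left(-1857 + I\right) + U{\left(T{\left(15,-14 \right)} \right)} = \left(-1857 - \frac{114479328301}{2576}\right) + \left(7 + 15\right)^{2} = - \frac{114484111933}{2576} + 22^{2} = - \frac{114484111933}{2576} + 484 = - \frac{114482865149}{2576}$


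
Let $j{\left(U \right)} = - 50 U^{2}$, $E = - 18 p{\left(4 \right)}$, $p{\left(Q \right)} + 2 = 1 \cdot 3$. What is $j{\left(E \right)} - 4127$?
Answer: $-20327$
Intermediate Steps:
$p{\left(Q \right)} = 1$ ($p{\left(Q \right)} = -2 + 1 \cdot 3 = -2 + 3 = 1$)
$E = -18$ ($E = \left(-18\right) 1 = -18$)
$j{\left(E \right)} - 4127 = - 50 \left(-18\right)^{2} - 4127 = \left(-50\right) 324 - 4127 = -16200 - 4127 = -20327$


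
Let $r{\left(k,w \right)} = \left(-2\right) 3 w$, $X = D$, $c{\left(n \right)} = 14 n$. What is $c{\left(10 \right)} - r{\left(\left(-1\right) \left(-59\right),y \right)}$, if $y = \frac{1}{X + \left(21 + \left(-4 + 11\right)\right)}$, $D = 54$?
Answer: $\frac{5743}{41} \approx 140.07$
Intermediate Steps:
$X = 54$
$y = \frac{1}{82}$ ($y = \frac{1}{54 + \left(21 + \left(-4 + 11\right)\right)} = \frac{1}{54 + \left(21 + 7\right)} = \frac{1}{54 + 28} = \frac{1}{82} \approx 0.012195$)
$r{\left(k,w \right)} = - 6 w$
$c{\left(10 \right)} - r{\left(\left(-1\right) \left(-59\right),y \right)} = 14 \cdot 10 - \left(-6\right) \frac{1}{82} = 140 - - \frac{3}{41} = 140 + \frac{3}{41} = \frac{5743}{41}$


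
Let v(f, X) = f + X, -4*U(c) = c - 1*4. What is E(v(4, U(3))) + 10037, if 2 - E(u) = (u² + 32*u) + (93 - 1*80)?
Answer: 157951/16 ≈ 9871.9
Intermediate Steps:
U(c) = 1 - c/4 (U(c) = -(c - 1*4)/4 = -(c - 4)/4 = -(-4 + c)/4 = 1 - c/4)
v(f, X) = X + f
E(u) = -11 - u² - 32*u (E(u) = 2 - ((u² + 32*u) + (93 - 1*80)) = 2 - ((u² + 32*u) + (93 - 80)) = 2 - ((u² + 32*u) + 13) = 2 - (13 + u² + 32*u) = 2 + (-13 - u² - 32*u) = -11 - u² - 32*u)
E(v(4, U(3))) + 10037 = (-11 - ((1 - ¼*3) + 4)² - 32*((1 - ¼*3) + 4)) + 10037 = (-11 - ((1 - ¾) + 4)² - 32*((1 - ¾) + 4)) + 10037 = (-11 - (¼ + 4)² - 32*(¼ + 4)) + 10037 = (-11 - (17/4)² - 32*17/4) + 10037 = (-11 - 1*289/16 - 136) + 10037 = (-11 - 289/16 - 136) + 10037 = -2641/16 + 10037 = 157951/16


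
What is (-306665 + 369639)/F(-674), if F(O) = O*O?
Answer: 31487/227138 ≈ 0.13862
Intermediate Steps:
F(O) = O**2
(-306665 + 369639)/F(-674) = (-306665 + 369639)/((-674)**2) = 62974/454276 = 62974*(1/454276) = 31487/227138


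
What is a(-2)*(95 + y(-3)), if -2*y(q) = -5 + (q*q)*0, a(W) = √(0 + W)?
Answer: 195*I*√2/2 ≈ 137.89*I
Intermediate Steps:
a(W) = √W
y(q) = 5/2 (y(q) = -(-5 + (q*q)*0)/2 = -(-5 + q²*0)/2 = -(-5 + 0)/2 = -½*(-5) = 5/2)
a(-2)*(95 + y(-3)) = √(-2)*(95 + 5/2) = (I*√2)*(195/2) = 195*I*√2/2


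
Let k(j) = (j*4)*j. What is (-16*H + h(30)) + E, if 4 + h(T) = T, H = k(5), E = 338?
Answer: -1236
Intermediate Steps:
k(j) = 4*j² (k(j) = (4*j)*j = 4*j²)
H = 100 (H = 4*5² = 4*25 = 100)
h(T) = -4 + T
(-16*H + h(30)) + E = (-16*100 + (-4 + 30)) + 338 = (-1600 + 26) + 338 = -1574 + 338 = -1236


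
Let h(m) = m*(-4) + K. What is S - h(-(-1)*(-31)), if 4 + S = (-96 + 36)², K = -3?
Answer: 3475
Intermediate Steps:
S = 3596 (S = -4 + (-96 + 36)² = -4 + (-60)² = -4 + 3600 = 3596)
h(m) = -3 - 4*m (h(m) = m*(-4) - 3 = -4*m - 3 = -3 - 4*m)
S - h(-(-1)*(-31)) = 3596 - (-3 - (-4)*(-1*(-31))) = 3596 - (-3 - (-4)*31) = 3596 - (-3 - 4*(-31)) = 3596 - (-3 + 124) = 3596 - 1*121 = 3596 - 121 = 3475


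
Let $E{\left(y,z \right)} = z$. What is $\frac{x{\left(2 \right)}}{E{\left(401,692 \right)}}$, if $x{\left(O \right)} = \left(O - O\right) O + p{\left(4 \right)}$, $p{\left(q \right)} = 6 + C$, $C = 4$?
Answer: $\frac{5}{346} \approx 0.014451$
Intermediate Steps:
$p{\left(q \right)} = 10$ ($p{\left(q \right)} = 6 + 4 = 10$)
$x{\left(O \right)} = 10$ ($x{\left(O \right)} = \left(O - O\right) O + 10 = 0 O + 10 = 0 + 10 = 10$)
$\frac{x{\left(2 \right)}}{E{\left(401,692 \right)}} = \frac{1}{692} \cdot 10 = \frac{5}{346}$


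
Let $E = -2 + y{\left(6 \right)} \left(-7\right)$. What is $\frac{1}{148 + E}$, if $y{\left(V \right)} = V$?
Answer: $\frac{1}{104} \approx 0.0096154$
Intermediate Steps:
$E = -44$ ($E = -2 + 6 \left(-7\right) = -2 - 42 = -44$)
$\frac{1}{148 + E} = \frac{1}{148 - 44} = \frac{1}{104}$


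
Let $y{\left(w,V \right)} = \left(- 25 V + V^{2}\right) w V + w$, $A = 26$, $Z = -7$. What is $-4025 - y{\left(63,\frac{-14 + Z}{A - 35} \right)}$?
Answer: $\frac{11060}{3} \approx 3686.7$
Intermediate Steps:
$y{\left(w,V \right)} = w + V w \left(V^{2} - 25 V\right)$ ($y{\left(w,V \right)} = \left(V^{2} - 25 V\right) w V + w = w \left(V^{2} - 25 V\right) V + w = V w \left(V^{2} - 25 V\right) + w = w + V w \left(V^{2} - 25 V\right)$)
$-4025 - y{\left(63,\frac{-14 + Z}{A - 35} \right)} = -4025 - 63 \left(1 + \left(\frac{-14 - 7}{26 - 35}\right)^{3} - 25 \left(\frac{-14 - 7}{26 - 35}\right)^{2}\right) = -4025 - 63 \left(1 + \left(- \frac{21}{-9}\right)^{3} - 25 \left(- \frac{21}{-9}\right)^{2}\right) = -4025 - 63 \left(1 + \left(\left(-21\right) \left(- \frac{1}{9}\right)\right)^{3} - 25 \left(\left(-21\right) \left(- \frac{1}{9}\right)\right)^{2}\right) = -4025 - 63 \left(1 + \left(\frac{7}{3}\right)^{3} - 25 \left(\frac{7}{3}\right)^{2}\right) = -4025 - 63 \left(1 + \frac{343}{27} - \frac{1225}{9}\right) = -4025 - 63 \left(- \frac{3305}{27}\right) = -4025 - - \frac{23135}{3} = -4025 + \frac{23135}{3} = \frac{11060}{3}$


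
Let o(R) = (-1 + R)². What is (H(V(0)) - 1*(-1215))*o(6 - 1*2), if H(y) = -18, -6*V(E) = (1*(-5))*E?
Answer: 10773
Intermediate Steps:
V(E) = 5*E/6 (V(E) = -1*(-5)*E/6 = -(-5)*E/6 = 5*E/6)
(H(V(0)) - 1*(-1215))*o(6 - 1*2) = (-18 - 1*(-1215))*(-1 + (6 - 1*2))² = (-18 + 1215)*(-1 + (6 - 2))² = 1197*(-1 + 4)² = 1197*3² = 1197*9 = 10773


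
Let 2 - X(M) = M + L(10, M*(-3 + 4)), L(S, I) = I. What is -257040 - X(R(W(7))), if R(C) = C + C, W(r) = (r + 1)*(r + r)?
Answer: -256594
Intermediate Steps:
W(r) = 2*r*(1 + r) (W(r) = (1 + r)*(2*r) = 2*r*(1 + r))
R(C) = 2*C
X(M) = 2 - 2*M (X(M) = 2 - (M + M*(-3 + 4)) = 2 - (M + M*1) = 2 - (M + M) = 2 - 2*M)
-257040 - X(R(W(7))) = -257040 - (2 - 4*2*7*(1 + 7)) = -257040 - (2 - 4*2*7*8) = -257040 - (2 - 4*112) = -257040 - (2 - 2*224) = -257040 - (2 - 448) = -257040 - 1*(-446) = -257040 + 446 = -256594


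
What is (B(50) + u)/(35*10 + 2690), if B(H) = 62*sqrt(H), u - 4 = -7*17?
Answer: -23/608 + 31*sqrt(2)/304 ≈ 0.10638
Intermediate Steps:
u = -115 (u = 4 - 7*17 = 4 - 119 = -115)
(B(50) + u)/(35*10 + 2690) = (62*sqrt(50) - 115)/(35*10 + 2690) = (62*(5*sqrt(2)) - 115)/(350 + 2690) = (310*sqrt(2) - 115)/3040 = (-115 + 310*sqrt(2))*(1/3040) = -23/608 + 31*sqrt(2)/304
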